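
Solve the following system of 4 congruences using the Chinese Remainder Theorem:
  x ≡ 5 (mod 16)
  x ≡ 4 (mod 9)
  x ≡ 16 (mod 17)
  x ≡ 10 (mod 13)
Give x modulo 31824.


Product of moduli M = 16 · 9 · 17 · 13 = 31824.
Merge one congruence at a time:
  Start: x ≡ 5 (mod 16).
  Combine with x ≡ 4 (mod 9); new modulus lcm = 144.
    Write x = 5 + 16·t and substitute into x ≡ 4 (mod 9): 16·t ≡ 4 − 5 = -1 (mod 9).
    Reduce coefficients mod 9: 7·t ≡ 8 (mod 9).
    The inverse of 7 mod 9 is 4 (since 7·4 = 28 = 3·9 + 1), so t ≡ 4·8 = 32 ≡ 5 (mod 9).
    Then x = 5 + 16·5 = 85, valid modulo lcm(16, 9) = 144: x ≡ 85 (mod 144).
  Combine with x ≡ 16 (mod 17); new modulus lcm = 2448.
    Write x = 85 + 144·t and substitute into x ≡ 16 (mod 17): 144·t ≡ 16 − 85 = -69 (mod 17).
    Reduce coefficients mod 17: 8·t ≡ 16 (mod 17).
    The inverse of 8 mod 17 is 15 (since 8·15 = 120 = 7·17 + 1), so t ≡ 15·16 = 240 ≡ 2 (mod 17).
    Then x = 85 + 144·2 = 373, valid modulo lcm(144, 17) = 2448: x ≡ 373 (mod 2448).
  Combine with x ≡ 10 (mod 13); new modulus lcm = 31824.
    Write x = 373 + 2448·t and substitute into x ≡ 10 (mod 13): 2448·t ≡ 10 − 373 = -363 (mod 13).
    Reduce coefficients mod 13: 4·t ≡ 1 (mod 13).
    The inverse of 4 mod 13 is 10 (since 4·10 = 40 = 3·13 + 1), so t ≡ 10·1 = 10 ≡ 10 (mod 13).
    Then x = 373 + 2448·10 = 24853, valid modulo lcm(2448, 13) = 31824: x ≡ 24853 (mod 31824).
Verify against each original: 24853 mod 16 = 5, 24853 mod 9 = 4, 24853 mod 17 = 16, 24853 mod 13 = 10.

x ≡ 24853 (mod 31824).


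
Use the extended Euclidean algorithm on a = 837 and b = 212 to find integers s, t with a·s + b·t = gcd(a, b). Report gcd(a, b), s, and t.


Euclidean algorithm on (837, 212) — divide until remainder is 0:
  837 = 3 · 212 + 201
  212 = 1 · 201 + 11
  201 = 18 · 11 + 3
  11 = 3 · 3 + 2
  3 = 1 · 2 + 1
  2 = 2 · 1 + 0
gcd(837, 212) = 1.
Track Bezout coefficients alongside the remainders: start with r₀ = 837 = a·1 + b·0 (s = 1, t = 0) and r₁ = 212 = a·0 + b·1 (s = 0, t = 1); each new remainder r_{k+1} = r_{k-1} − q_k·r_k inherits s_{k+1} = s_{k-1} − q_k·s_k, t_{k+1} = t_{k-1} − q_k·t_k, so r_k = a·s_k + b·t_k at every step:
  q = 3: r = 201, s = 1 − 3·0 = 1, t = 0 − 3·1 = -3  (check: 837·1 + 212·(-3) = 201)
  q = 1: r = 11, s = 0 − 1·1 = -1, t = 1 − 1·(-3) = 4  (check: 837·(-1) + 212·4 = 11)
  q = 18: r = 3, s = 1 − 18·(-1) = 19, t = -3 − 18·4 = -75  (check: 837·19 + 212·(-75) = 3)
  q = 3: r = 2, s = -1 − 3·19 = -58, t = 4 − 3·(-75) = 229  (check: 837·(-58) + 212·229 = 2)
  q = 1: r = 1, s = 19 − 1·(-58) = 77, t = -75 − 1·229 = -304  (check: 837·77 + 212·(-304) = 1)
The row with r = 1 (the gcd) gives the Bezout coefficients s = 77, t = -304.
Result: 837 · (77) + 212 · (-304) = 1.

gcd(837, 212) = 1; s = 77, t = -304 (check: 837·77 + 212·(-304) = 1).


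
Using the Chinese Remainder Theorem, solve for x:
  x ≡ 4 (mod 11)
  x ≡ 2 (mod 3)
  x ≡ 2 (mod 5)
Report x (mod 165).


Moduli 11, 3, 5 are pairwise coprime; by CRT there is a unique solution modulo M = 11 · 3 · 5 = 165.
Solve pairwise, accumulating the modulus:
  Start with x ≡ 4 (mod 11).
  Combine with x ≡ 2 (mod 3): since gcd(11, 3) = 1, we get a unique residue mod 33.
    Write x = 4 + 11·t and substitute into x ≡ 2 (mod 3): 11·t ≡ 2 − 4 = -2 (mod 3).
    Reduce coefficients mod 3: 2·t ≡ 1 (mod 3).
    The inverse of 2 mod 3 is 2 (since 2·2 = 4 = 1·3 + 1), so t ≡ 2·1 = 2 ≡ 2 (mod 3).
    Then x = 4 + 11·2 = 26, valid modulo lcm(11, 3) = 33: x ≡ 26 (mod 33).
  Combine with x ≡ 2 (mod 5): since gcd(33, 5) = 1, we get a unique residue mod 165.
    Write x = 26 + 33·t and substitute into x ≡ 2 (mod 5): 33·t ≡ 2 − 26 = -24 (mod 5).
    Reduce coefficients mod 5: 3·t ≡ 1 (mod 5).
    The inverse of 3 mod 5 is 2 (since 3·2 = 6 = 1·5 + 1), so t ≡ 2·1 = 2 ≡ 2 (mod 5).
    Then x = 26 + 33·2 = 92, valid modulo lcm(33, 5) = 165: x ≡ 92 (mod 165).
Verify: 92 mod 11 = 4 ✓, 92 mod 3 = 2 ✓, 92 mod 5 = 2 ✓.

x ≡ 92 (mod 165).


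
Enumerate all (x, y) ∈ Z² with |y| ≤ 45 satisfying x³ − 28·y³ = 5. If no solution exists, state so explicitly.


The equation is x³ - 28y³ = 5. For fixed y, x³ = 28·y³ + 5, so a solution requires the RHS to be a perfect cube.
Strategy: iterate y from -45 to 45, compute RHS = 28·y³ + 5, and check whether it is a (positive or negative) perfect cube.
Check small values of y:
  y = 0: RHS = 5 is not a perfect cube.
  y = 1: RHS = 33 is not a perfect cube.
  y = -1: RHS = -23 is not a perfect cube.
  y = 2: RHS = 229 is not a perfect cube.
  y = -2: RHS = -219 is not a perfect cube.
  y = 3: RHS = 761 is not a perfect cube.
  y = -3: RHS = -751 is not a perfect cube.
Continuing the search up to |y| = 45 finds no solutions either.
No (x, y) in the scanned range satisfies the equation.

No integer solutions with |y| ≤ 45.


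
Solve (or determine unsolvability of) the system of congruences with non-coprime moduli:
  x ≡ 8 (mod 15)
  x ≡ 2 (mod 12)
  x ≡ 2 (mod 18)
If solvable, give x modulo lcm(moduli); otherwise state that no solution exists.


Moduli 15, 12, 18 are not pairwise coprime, so CRT works modulo lcm(m_i) when all pairwise compatibility conditions hold.
Pairwise compatibility: gcd(m_i, m_j) must divide a_i - a_j for every pair.
Merge one congruence at a time:
  Start: x ≡ 8 (mod 15).
  Combine with x ≡ 2 (mod 12): gcd(15, 12) = 3; 2 - 8 = -6, which IS divisible by 3, so compatible.
    Write x = 8 + 15·t and substitute into x ≡ 2 (mod 12): 15·t ≡ 2 − 8 = -6 (mod 12).
    Divide the congruence (and modulus) by g = 3: 5·t ≡ -2 (mod 4).
    Reduce coefficients mod 4: 1·t ≡ 2 (mod 4).
    So t ≡ 2 (mod 4).
    Then x = 8 + 15·2 = 38, valid modulo lcm(15, 12) = 60: x ≡ 38 (mod 60).
  Combine with x ≡ 2 (mod 18): gcd(60, 18) = 6; 2 - 38 = -36, which IS divisible by 6, so compatible.
    Write x = 38 + 60·t and substitute into x ≡ 2 (mod 18): 60·t ≡ 2 − 38 = -36 (mod 18).
    Divide the congruence (and modulus) by g = 6: 10·t ≡ -6 (mod 3).
    Reduce coefficients mod 3: 1·t ≡ 0 (mod 3).
    So t ≡ 0 (mod 3).
    Then x = 38 + 60·0 = 38, valid modulo lcm(60, 18) = 180: x ≡ 38 (mod 180).
Verify: 38 mod 15 = 8, 38 mod 12 = 2, 38 mod 18 = 2.

x ≡ 38 (mod 180).


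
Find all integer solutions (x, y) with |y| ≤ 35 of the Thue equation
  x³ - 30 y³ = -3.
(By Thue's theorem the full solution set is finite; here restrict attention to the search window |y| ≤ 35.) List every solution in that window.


The equation is x³ - 30y³ = -3. For fixed y, x³ = 30·y³ − 3, so a solution requires the RHS to be a perfect cube.
Strategy: iterate y from -35 to 35, compute RHS = 30·y³ − 3, and check whether it is a (positive or negative) perfect cube.
Check small values of y:
  y = 0: RHS = -3 is not a perfect cube.
  y = 1: RHS = 27 = (3)³ ⇒ x = 3 works.
  y = -1: RHS = -33 is not a perfect cube.
  y = 2: RHS = 237 is not a perfect cube.
  y = -2: RHS = -243 is not a perfect cube.
  y = 3: RHS = 807 is not a perfect cube.
  y = -3: RHS = -813 is not a perfect cube.
Continuing the search up to |y| = 35 finds no further solutions beyond those listed.
Collected solutions: (3, 1).

Solutions (with |y| ≤ 35): (3, 1).


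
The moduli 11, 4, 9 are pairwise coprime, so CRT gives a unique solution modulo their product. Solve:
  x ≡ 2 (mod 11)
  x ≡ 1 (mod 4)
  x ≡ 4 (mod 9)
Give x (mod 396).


Moduli 11, 4, 9 are pairwise coprime; by CRT there is a unique solution modulo M = 11 · 4 · 9 = 396.
Solve pairwise, accumulating the modulus:
  Start with x ≡ 2 (mod 11).
  Combine with x ≡ 1 (mod 4): since gcd(11, 4) = 1, we get a unique residue mod 44.
    Write x = 2 + 11·t and substitute into x ≡ 1 (mod 4): 11·t ≡ 1 − 2 = -1 (mod 4).
    Reduce coefficients mod 4: 3·t ≡ 3 (mod 4).
    The inverse of 3 mod 4 is 3 (since 3·3 = 9 = 2·4 + 1), so t ≡ 3·3 = 9 ≡ 1 (mod 4).
    Then x = 2 + 11·1 = 13, valid modulo lcm(11, 4) = 44: x ≡ 13 (mod 44).
  Combine with x ≡ 4 (mod 9): since gcd(44, 9) = 1, we get a unique residue mod 396.
    Write x = 13 + 44·t and substitute into x ≡ 4 (mod 9): 44·t ≡ 4 − 13 = -9 (mod 9).
    Reduce coefficients mod 9: 8·t ≡ 0 (mod 9).
    The inverse of 8 mod 9 is 8 (since 8·8 = 64 = 7·9 + 1), so t ≡ 8·0 = 0 ≡ 0 (mod 9).
    Then x = 13 + 44·0 = 13, valid modulo lcm(44, 9) = 396: x ≡ 13 (mod 396).
Verify: 13 mod 11 = 2 ✓, 13 mod 4 = 1 ✓, 13 mod 9 = 4 ✓.

x ≡ 13 (mod 396).


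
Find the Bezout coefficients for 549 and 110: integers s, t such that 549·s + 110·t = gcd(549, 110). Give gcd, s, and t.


Euclidean algorithm on (549, 110) — divide until remainder is 0:
  549 = 4 · 110 + 109
  110 = 1 · 109 + 1
  109 = 109 · 1 + 0
gcd(549, 110) = 1.
Track Bezout coefficients alongside the remainders: start with r₀ = 549 = a·1 + b·0 (s = 1, t = 0) and r₁ = 110 = a·0 + b·1 (s = 0, t = 1); each new remainder r_{k+1} = r_{k-1} − q_k·r_k inherits s_{k+1} = s_{k-1} − q_k·s_k, t_{k+1} = t_{k-1} − q_k·t_k, so r_k = a·s_k + b·t_k at every step:
  q = 4: r = 109, s = 1 − 4·0 = 1, t = 0 − 4·1 = -4  (check: 549·1 + 110·(-4) = 109)
  q = 1: r = 1, s = 0 − 1·1 = -1, t = 1 − 1·(-4) = 5  (check: 549·(-1) + 110·5 = 1)
The row with r = 1 (the gcd) gives the Bezout coefficients s = -1, t = 5.
Result: 549 · (-1) + 110 · (5) = 1.

gcd(549, 110) = 1; s = -1, t = 5 (check: 549·(-1) + 110·5 = 1).


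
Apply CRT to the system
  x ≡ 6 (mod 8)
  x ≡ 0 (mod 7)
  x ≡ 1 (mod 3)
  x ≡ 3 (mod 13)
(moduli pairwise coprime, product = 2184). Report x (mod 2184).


Product of moduli M = 8 · 7 · 3 · 13 = 2184.
Merge one congruence at a time:
  Start: x ≡ 6 (mod 8).
  Combine with x ≡ 0 (mod 7); new modulus lcm = 56.
    Write x = 6 + 8·t and substitute into x ≡ 0 (mod 7): 8·t ≡ 0 − 6 = -6 (mod 7).
    Reduce coefficients mod 7: 1·t ≡ 1 (mod 7).
    So t ≡ 1 (mod 7).
    Then x = 6 + 8·1 = 14, valid modulo lcm(8, 7) = 56: x ≡ 14 (mod 56).
  Combine with x ≡ 1 (mod 3); new modulus lcm = 168.
    Write x = 14 + 56·t and substitute into x ≡ 1 (mod 3): 56·t ≡ 1 − 14 = -13 (mod 3).
    Reduce coefficients mod 3: 2·t ≡ 2 (mod 3).
    The inverse of 2 mod 3 is 2 (since 2·2 = 4 = 1·3 + 1), so t ≡ 2·2 = 4 ≡ 1 (mod 3).
    Then x = 14 + 56·1 = 70, valid modulo lcm(56, 3) = 168: x ≡ 70 (mod 168).
  Combine with x ≡ 3 (mod 13); new modulus lcm = 2184.
    Write x = 70 + 168·t and substitute into x ≡ 3 (mod 13): 168·t ≡ 3 − 70 = -67 (mod 13).
    Reduce coefficients mod 13: 12·t ≡ 11 (mod 13).
    The inverse of 12 mod 13 is 12 (since 12·12 = 144 = 11·13 + 1), so t ≡ 12·11 = 132 ≡ 2 (mod 13).
    Then x = 70 + 168·2 = 406, valid modulo lcm(168, 13) = 2184: x ≡ 406 (mod 2184).
Verify against each original: 406 mod 8 = 6, 406 mod 7 = 0, 406 mod 3 = 1, 406 mod 13 = 3.

x ≡ 406 (mod 2184).


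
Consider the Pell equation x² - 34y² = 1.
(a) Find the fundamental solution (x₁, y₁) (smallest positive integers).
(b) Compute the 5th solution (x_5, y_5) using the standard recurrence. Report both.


Step 1: Find the fundamental solution (x₁, y₁) of x² - 34y² = 1.
  Expand √34 as a continued fraction. a₀ = ⌊√34⌋ = 5; iterate m_{k+1} = d_k·a_k − m_k, d_{k+1} = (34 − m_{k+1}²)/d_k, a_{k+1} = ⌊(a₀ + m_{k+1})/d_{k+1}⌋ (starting m₀ = 0, d₀ = 1), with convergents p_k = a_k·p_{k-1} + p_{k-2}, q_k = a_k·q_{k-1} + q_{k-2} (p₋₁ = 1, q₋₁ = 0):
  k = 0: a₀ = 5; p₀/q₀ = 5/1; p₀² − 34·q₀² = 25 − 34 = -9.
  k = 1: m = 5, d = 9, a = ⌊(5 + 5)/9⌋ = 1; p/q = (1·5 + 1)/(1·1 + 0) = 6/1; p² − 34·q² = 36 − 34 = 2.
  k = 2: m = 4, d = 2, a = ⌊(5 + 4)/2⌋ = 4; p/q = (4·6 + 5)/(4·1 + 1) = 29/5; p² − 34·q² = 841 − 850 = -9.
  k = 3: m = 4, d = 9, a = ⌊(5 + 4)/9⌋ = 1; p/q = (1·29 + 6)/(1·5 + 1) = 35/6; p² − 34·q² = 1225 − 1224 = 1.
  The first convergent with p² − 34·q² = 1 gives the fundamental solution (x₁, y₁) = (35, 6).
Step 2: Apply the recurrence (x_{n+1}, y_{n+1}) = (x₁x_n + 34y₁y_n, x₁y_n + y₁x_n) repeatedly.
  From (x_1, y_1) = (35, 6): x_2 = 35·35 + 34·6·6 = 2449; y_2 = 35·6 + 6·35 = 420.
  From (x_2, y_2) = (2449, 420): x_3 = 35·2449 + 34·6·420 = 171395; y_3 = 35·420 + 6·2449 = 29394.
  From (x_3, y_3) = (171395, 29394): x_4 = 35·171395 + 34·6·29394 = 11995201; y_4 = 35·29394 + 6·171395 = 2057160.
  From (x_4, y_4) = (11995201, 2057160): x_5 = 35·11995201 + 34·6·2057160 = 839492675; y_5 = 35·2057160 + 6·11995201 = 143971806.
Step 3: Verify x_5² - 34·y_5² = 704747951378655625 - 704747951378655624 = 1 (should be 1). ✓

(x_1, y_1) = (35, 6); (x_5, y_5) = (839492675, 143971806).


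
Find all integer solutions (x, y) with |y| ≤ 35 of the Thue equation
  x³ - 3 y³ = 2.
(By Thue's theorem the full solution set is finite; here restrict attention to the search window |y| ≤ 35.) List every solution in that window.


The equation is x³ - 3y³ = 2. For fixed y, x³ = 3·y³ + 2, so a solution requires the RHS to be a perfect cube.
Strategy: iterate y from -35 to 35, compute RHS = 3·y³ + 2, and check whether it is a (positive or negative) perfect cube.
Check small values of y:
  y = 0: RHS = 2 is not a perfect cube.
  y = 1: RHS = 5 is not a perfect cube.
  y = -1: RHS = -1 = (-1)³ ⇒ x = -1 works.
  y = 2: RHS = 26 is not a perfect cube.
  y = -2: RHS = -22 is not a perfect cube.
  y = 3: RHS = 83 is not a perfect cube.
  y = -3: RHS = -79 is not a perfect cube.
Continuing the search up to |y| = 35 finds no further solutions beyond those listed.
Collected solutions: (-1, -1).

Solutions (with |y| ≤ 35): (-1, -1).


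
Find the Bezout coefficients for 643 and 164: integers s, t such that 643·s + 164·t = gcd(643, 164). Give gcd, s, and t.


Euclidean algorithm on (643, 164) — divide until remainder is 0:
  643 = 3 · 164 + 151
  164 = 1 · 151 + 13
  151 = 11 · 13 + 8
  13 = 1 · 8 + 5
  8 = 1 · 5 + 3
  5 = 1 · 3 + 2
  3 = 1 · 2 + 1
  2 = 2 · 1 + 0
gcd(643, 164) = 1.
Track Bezout coefficients alongside the remainders: start with r₀ = 643 = a·1 + b·0 (s = 1, t = 0) and r₁ = 164 = a·0 + b·1 (s = 0, t = 1); each new remainder r_{k+1} = r_{k-1} − q_k·r_k inherits s_{k+1} = s_{k-1} − q_k·s_k, t_{k+1} = t_{k-1} − q_k·t_k, so r_k = a·s_k + b·t_k at every step:
  q = 3: r = 151, s = 1 − 3·0 = 1, t = 0 − 3·1 = -3  (check: 643·1 + 164·(-3) = 151)
  q = 1: r = 13, s = 0 − 1·1 = -1, t = 1 − 1·(-3) = 4  (check: 643·(-1) + 164·4 = 13)
  q = 11: r = 8, s = 1 − 11·(-1) = 12, t = -3 − 11·4 = -47  (check: 643·12 + 164·(-47) = 8)
  q = 1: r = 5, s = -1 − 1·12 = -13, t = 4 − 1·(-47) = 51  (check: 643·(-13) + 164·51 = 5)
  q = 1: r = 3, s = 12 − 1·(-13) = 25, t = -47 − 1·51 = -98  (check: 643·25 + 164·(-98) = 3)
  q = 1: r = 2, s = -13 − 1·25 = -38, t = 51 − 1·(-98) = 149  (check: 643·(-38) + 164·149 = 2)
  q = 1: r = 1, s = 25 − 1·(-38) = 63, t = -98 − 1·149 = -247  (check: 643·63 + 164·(-247) = 1)
The row with r = 1 (the gcd) gives the Bezout coefficients s = 63, t = -247.
Result: 643 · (63) + 164 · (-247) = 1.

gcd(643, 164) = 1; s = 63, t = -247 (check: 643·63 + 164·(-247) = 1).


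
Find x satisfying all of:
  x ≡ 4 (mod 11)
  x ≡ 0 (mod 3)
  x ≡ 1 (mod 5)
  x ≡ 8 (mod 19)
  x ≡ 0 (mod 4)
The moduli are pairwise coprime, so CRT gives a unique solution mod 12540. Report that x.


Product of moduli M = 11 · 3 · 5 · 19 · 4 = 12540.
Merge one congruence at a time:
  Start: x ≡ 4 (mod 11).
  Combine with x ≡ 0 (mod 3); new modulus lcm = 33.
    Write x = 4 + 11·t and substitute into x ≡ 0 (mod 3): 11·t ≡ 0 − 4 = -4 (mod 3).
    Reduce coefficients mod 3: 2·t ≡ 2 (mod 3).
    The inverse of 2 mod 3 is 2 (since 2·2 = 4 = 1·3 + 1), so t ≡ 2·2 = 4 ≡ 1 (mod 3).
    Then x = 4 + 11·1 = 15, valid modulo lcm(11, 3) = 33: x ≡ 15 (mod 33).
  Combine with x ≡ 1 (mod 5); new modulus lcm = 165.
    Write x = 15 + 33·t and substitute into x ≡ 1 (mod 5): 33·t ≡ 1 − 15 = -14 (mod 5).
    Reduce coefficients mod 5: 3·t ≡ 1 (mod 5).
    The inverse of 3 mod 5 is 2 (since 3·2 = 6 = 1·5 + 1), so t ≡ 2·1 = 2 ≡ 2 (mod 5).
    Then x = 15 + 33·2 = 81, valid modulo lcm(33, 5) = 165: x ≡ 81 (mod 165).
  Combine with x ≡ 8 (mod 19); new modulus lcm = 3135.
    Write x = 81 + 165·t and substitute into x ≡ 8 (mod 19): 165·t ≡ 8 − 81 = -73 (mod 19).
    Reduce coefficients mod 19: 13·t ≡ 3 (mod 19).
    The inverse of 13 mod 19 is 3 (since 13·3 = 39 = 2·19 + 1), so t ≡ 3·3 = 9 ≡ 9 (mod 19).
    Then x = 81 + 165·9 = 1566, valid modulo lcm(165, 19) = 3135: x ≡ 1566 (mod 3135).
  Combine with x ≡ 0 (mod 4); new modulus lcm = 12540.
    Write x = 1566 + 3135·t and substitute into x ≡ 0 (mod 4): 3135·t ≡ 0 − 1566 = -1566 (mod 4).
    Reduce coefficients mod 4: 3·t ≡ 2 (mod 4).
    The inverse of 3 mod 4 is 3 (since 3·3 = 9 = 2·4 + 1), so t ≡ 3·2 = 6 ≡ 2 (mod 4).
    Then x = 1566 + 3135·2 = 7836, valid modulo lcm(3135, 4) = 12540: x ≡ 7836 (mod 12540).
Verify against each original: 7836 mod 11 = 4, 7836 mod 3 = 0, 7836 mod 5 = 1, 7836 mod 19 = 8, 7836 mod 4 = 0.

x ≡ 7836 (mod 12540).


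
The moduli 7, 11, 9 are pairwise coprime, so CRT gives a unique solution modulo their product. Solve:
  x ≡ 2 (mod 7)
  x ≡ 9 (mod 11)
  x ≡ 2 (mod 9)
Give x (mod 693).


Moduli 7, 11, 9 are pairwise coprime; by CRT there is a unique solution modulo M = 7 · 11 · 9 = 693.
Solve pairwise, accumulating the modulus:
  Start with x ≡ 2 (mod 7).
  Combine with x ≡ 9 (mod 11): since gcd(7, 11) = 1, we get a unique residue mod 77.
    Write x = 2 + 7·t and substitute into x ≡ 9 (mod 11): 7·t ≡ 9 − 2 = 7 (mod 11).
    The inverse of 7 mod 11 is 8 (since 7·8 = 56 = 5·11 + 1), so t ≡ 8·7 = 56 ≡ 1 (mod 11).
    Then x = 2 + 7·1 = 9, valid modulo lcm(7, 11) = 77: x ≡ 9 (mod 77).
  Combine with x ≡ 2 (mod 9): since gcd(77, 9) = 1, we get a unique residue mod 693.
    Write x = 9 + 77·t and substitute into x ≡ 2 (mod 9): 77·t ≡ 2 − 9 = -7 (mod 9).
    Reduce coefficients mod 9: 5·t ≡ 2 (mod 9).
    The inverse of 5 mod 9 is 2 (since 5·2 = 10 = 1·9 + 1), so t ≡ 2·2 = 4 ≡ 4 (mod 9).
    Then x = 9 + 77·4 = 317, valid modulo lcm(77, 9) = 693: x ≡ 317 (mod 693).
Verify: 317 mod 7 = 2 ✓, 317 mod 11 = 9 ✓, 317 mod 9 = 2 ✓.

x ≡ 317 (mod 693).


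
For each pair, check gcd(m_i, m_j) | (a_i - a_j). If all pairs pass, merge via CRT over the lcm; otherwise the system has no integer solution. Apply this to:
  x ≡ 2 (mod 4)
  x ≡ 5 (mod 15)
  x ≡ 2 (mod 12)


Moduli 4, 15, 12 are not pairwise coprime, so CRT works modulo lcm(m_i) when all pairwise compatibility conditions hold.
Pairwise compatibility: gcd(m_i, m_j) must divide a_i - a_j for every pair.
Merge one congruence at a time:
  Start: x ≡ 2 (mod 4).
  Combine with x ≡ 5 (mod 15): gcd(4, 15) = 1; 5 - 2 = 3, which IS divisible by 1, so compatible.
    Write x = 2 + 4·t and substitute into x ≡ 5 (mod 15): 4·t ≡ 5 − 2 = 3 (mod 15).
    The inverse of 4 mod 15 is 4 (since 4·4 = 16 = 1·15 + 1), so t ≡ 4·3 = 12 ≡ 12 (mod 15).
    Then x = 2 + 4·12 = 50, valid modulo lcm(4, 15) = 60: x ≡ 50 (mod 60).
  Combine with x ≡ 2 (mod 12): gcd(60, 12) = 12; 2 - 50 = -48, which IS divisible by 12, so compatible.
    Write x = 50 + 60·t and substitute into x ≡ 2 (mod 12): 60·t ≡ 2 − 50 = -48 (mod 12).
    Divide the congruence (and modulus) by g = 12: 5·t ≡ -4 (mod 1).
    Modulo 1 every t works; take t = 0.
    Then x = 50 + 60·0 = 50, valid modulo lcm(60, 12) = 60: x ≡ 50 (mod 60).
Verify: 50 mod 4 = 2, 50 mod 15 = 5, 50 mod 12 = 2.

x ≡ 50 (mod 60).


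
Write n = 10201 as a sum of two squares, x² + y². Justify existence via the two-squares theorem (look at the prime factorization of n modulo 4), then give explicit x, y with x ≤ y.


Step 1: Factor n = 10201 = 101^2.
Step 2: Check the mod-4 condition on each prime factor: 101 ≡ 1 (mod 4), exponent 2.
All primes ≡ 3 (mod 4) appear to even exponent (or don't appear), so by the two-squares theorem n IS expressible as a sum of two squares.
Step 3: Build a representation. Here n = 101 · 101 is a product of primes ≡ 1 (mod 4). Each prime p ≡ 1 (mod 4) is itself a sum of two squares; find a² by testing p − a² for a perfect square:
  101: 101 − 1² = 100 = 10² ⇒ 101 = 1² + 10².
  Combine using the Brahmagupta–Fibonacci identity (a² + b²)(c² + d²) = (ac − bd)² + (ad + bc)² = (ac + bd)² + (ad − bc)²:
  101 · 101 = 10201: from (1² + 10²)(1² + 10²), take (1·1 − 10·10, 1·10 + 10·1) = (1 − 100, 10 + 10) = (-99, 20); dropping signs (only squares matter) gives (99, 20); check 99² + 20² = 9801 + 400 = 10201 ✓.
Step 4: Order so x ≤ y and verify: 20² + 99² = 400 + 9801 = 10201 = n. ✓

n = 10201 = 20² + 99² (one valid representation with x ≤ y).


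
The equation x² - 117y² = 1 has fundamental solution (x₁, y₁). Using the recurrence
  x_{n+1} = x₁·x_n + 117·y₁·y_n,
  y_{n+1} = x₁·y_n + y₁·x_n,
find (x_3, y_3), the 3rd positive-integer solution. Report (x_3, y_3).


Step 1: Find the fundamental solution (x₁, y₁) of x² - 117y² = 1.
  Expand √117 as a continued fraction. a₀ = ⌊√117⌋ = 10; iterate m_{k+1} = d_k·a_k − m_k, d_{k+1} = (117 − m_{k+1}²)/d_k, a_{k+1} = ⌊(a₀ + m_{k+1})/d_{k+1}⌋ (starting m₀ = 0, d₀ = 1), with convergents p_k = a_k·p_{k-1} + p_{k-2}, q_k = a_k·q_{k-1} + q_{k-2} (p₋₁ = 1, q₋₁ = 0):
  k = 0: a₀ = 10; p₀/q₀ = 10/1; p₀² − 117·q₀² = 100 − 117 = -17.
  k = 1: m = 10, d = 17, a = ⌊(10 + 10)/17⌋ = 1; p/q = (1·10 + 1)/(1·1 + 0) = 11/1; p² − 117·q² = 121 − 117 = 4.
  k = 2: m = 7, d = 4, a = ⌊(10 + 7)/4⌋ = 4; p/q = (4·11 + 10)/(4·1 + 1) = 54/5; p² − 117·q² = 2916 − 2925 = -9.
  k = 3: m = 9, d = 9, a = ⌊(10 + 9)/9⌋ = 2; p/q = (2·54 + 11)/(2·5 + 1) = 119/11; p² − 117·q² = 14161 − 14157 = 4.
  k = 4: m = 9, d = 4, a = ⌊(10 + 9)/4⌋ = 4; p/q = (4·119 + 54)/(4·11 + 5) = 530/49; p² − 117·q² = 280900 − 280917 = -17.
  k = 5: m = 7, d = 17, a = ⌊(10 + 7)/17⌋ = 1; p/q = (1·530 + 119)/(1·49 + 11) = 649/60; p² − 117·q² = 421201 − 421200 = 1.
  The first convergent with p² − 117·q² = 1 gives the fundamental solution (x₁, y₁) = (649, 60).
Step 2: Apply the recurrence (x_{n+1}, y_{n+1}) = (x₁x_n + 117y₁y_n, x₁y_n + y₁x_n) repeatedly.
  From (x_1, y_1) = (649, 60): x_2 = 649·649 + 117·60·60 = 842401; y_2 = 649·60 + 60·649 = 77880.
  From (x_2, y_2) = (842401, 77880): x_3 = 649·842401 + 117·60·77880 = 1093435849; y_3 = 649·77880 + 60·842401 = 101088180.
Step 3: Verify x_3² - 117·y_3² = 1195601955878350801 - 1195601955878350800 = 1 (should be 1). ✓

(x_1, y_1) = (649, 60); (x_3, y_3) = (1093435849, 101088180).


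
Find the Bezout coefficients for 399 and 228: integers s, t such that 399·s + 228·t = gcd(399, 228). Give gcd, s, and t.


Euclidean algorithm on (399, 228) — divide until remainder is 0:
  399 = 1 · 228 + 171
  228 = 1 · 171 + 57
  171 = 3 · 57 + 0
gcd(399, 228) = 57.
Track Bezout coefficients alongside the remainders: start with r₀ = 399 = a·1 + b·0 (s = 1, t = 0) and r₁ = 228 = a·0 + b·1 (s = 0, t = 1); each new remainder r_{k+1} = r_{k-1} − q_k·r_k inherits s_{k+1} = s_{k-1} − q_k·s_k, t_{k+1} = t_{k-1} − q_k·t_k, so r_k = a·s_k + b·t_k at every step:
  q = 1: r = 171, s = 1 − 1·0 = 1, t = 0 − 1·1 = -1  (check: 399·1 + 228·(-1) = 171)
  q = 1: r = 57, s = 0 − 1·1 = -1, t = 1 − 1·(-1) = 2  (check: 399·(-1) + 228·2 = 57)
The row with r = 57 (the gcd) gives the Bezout coefficients s = -1, t = 2.
Result: 399 · (-1) + 228 · (2) = 57.

gcd(399, 228) = 57; s = -1, t = 2 (check: 399·(-1) + 228·2 = 57).


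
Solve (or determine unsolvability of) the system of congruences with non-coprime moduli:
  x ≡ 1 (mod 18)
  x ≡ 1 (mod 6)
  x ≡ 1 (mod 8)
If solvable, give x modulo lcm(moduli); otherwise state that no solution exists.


Moduli 18, 6, 8 are not pairwise coprime, so CRT works modulo lcm(m_i) when all pairwise compatibility conditions hold.
Pairwise compatibility: gcd(m_i, m_j) must divide a_i - a_j for every pair.
Merge one congruence at a time:
  Start: x ≡ 1 (mod 18).
  Combine with x ≡ 1 (mod 6): gcd(18, 6) = 6; 1 - 1 = 0, which IS divisible by 6, so compatible.
    Write x = 1 + 18·t and substitute into x ≡ 1 (mod 6): 18·t ≡ 1 − 1 = 0 (mod 6).
    Divide the congruence (and modulus) by g = 6: 3·t ≡ 0 (mod 1).
    Modulo 1 every t works; take t = 0.
    Then x = 1 + 18·0 = 1, valid modulo lcm(18, 6) = 18: x ≡ 1 (mod 18).
  Combine with x ≡ 1 (mod 8): gcd(18, 8) = 2; 1 - 1 = 0, which IS divisible by 2, so compatible.
    Write x = 1 + 18·t and substitute into x ≡ 1 (mod 8): 18·t ≡ 1 − 1 = 0 (mod 8).
    Divide the congruence (and modulus) by g = 2: 9·t ≡ 0 (mod 4).
    Reduce coefficients mod 4: 1·t ≡ 0 (mod 4).
    So t ≡ 0 (mod 4).
    Then x = 1 + 18·0 = 1, valid modulo lcm(18, 8) = 72: x ≡ 1 (mod 72).
Verify: 1 mod 18 = 1, 1 mod 6 = 1, 1 mod 8 = 1.

x ≡ 1 (mod 72).


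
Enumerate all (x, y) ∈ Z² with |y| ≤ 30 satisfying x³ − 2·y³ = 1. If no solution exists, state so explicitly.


The equation is x³ - 2y³ = 1. For fixed y, x³ = 2·y³ + 1, so a solution requires the RHS to be a perfect cube.
Strategy: iterate y from -30 to 30, compute RHS = 2·y³ + 1, and check whether it is a (positive or negative) perfect cube.
Check small values of y:
  y = 0: RHS = 1 = (1)³ ⇒ x = 1 works.
  y = 1: RHS = 3 is not a perfect cube.
  y = -1: RHS = -1 = (-1)³ ⇒ x = -1 works.
  y = 2: RHS = 17 is not a perfect cube.
  y = -2: RHS = -15 is not a perfect cube.
  y = 3: RHS = 55 is not a perfect cube.
  y = -3: RHS = -53 is not a perfect cube.
Continuing the search up to |y| = 30 finds no further solutions beyond those listed.
Collected solutions: (1, 0), (-1, -1).

Solutions (with |y| ≤ 30): (1, 0), (-1, -1).


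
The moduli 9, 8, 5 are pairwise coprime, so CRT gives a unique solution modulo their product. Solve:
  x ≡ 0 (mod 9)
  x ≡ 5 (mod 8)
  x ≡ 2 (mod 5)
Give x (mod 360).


Moduli 9, 8, 5 are pairwise coprime; by CRT there is a unique solution modulo M = 9 · 8 · 5 = 360.
Solve pairwise, accumulating the modulus:
  Start with x ≡ 0 (mod 9).
  Combine with x ≡ 5 (mod 8): since gcd(9, 8) = 1, we get a unique residue mod 72.
    Write x = 0 + 9·t and substitute into x ≡ 5 (mod 8): 9·t ≡ 5 − 0 = 5 (mod 8).
    Reduce coefficients mod 8: 1·t ≡ 5 (mod 8).
    So t ≡ 5 (mod 8).
    Then x = 0 + 9·5 = 45, valid modulo lcm(9, 8) = 72: x ≡ 45 (mod 72).
  Combine with x ≡ 2 (mod 5): since gcd(72, 5) = 1, we get a unique residue mod 360.
    Write x = 45 + 72·t and substitute into x ≡ 2 (mod 5): 72·t ≡ 2 − 45 = -43 (mod 5).
    Reduce coefficients mod 5: 2·t ≡ 2 (mod 5).
    The inverse of 2 mod 5 is 3 (since 2·3 = 6 = 1·5 + 1), so t ≡ 3·2 = 6 ≡ 1 (mod 5).
    Then x = 45 + 72·1 = 117, valid modulo lcm(72, 5) = 360: x ≡ 117 (mod 360).
Verify: 117 mod 9 = 0 ✓, 117 mod 8 = 5 ✓, 117 mod 5 = 2 ✓.

x ≡ 117 (mod 360).


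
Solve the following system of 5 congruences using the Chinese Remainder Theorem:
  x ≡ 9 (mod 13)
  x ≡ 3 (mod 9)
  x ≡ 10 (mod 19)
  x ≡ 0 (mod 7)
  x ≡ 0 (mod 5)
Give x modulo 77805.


Product of moduli M = 13 · 9 · 19 · 7 · 5 = 77805.
Merge one congruence at a time:
  Start: x ≡ 9 (mod 13).
  Combine with x ≡ 3 (mod 9); new modulus lcm = 117.
    Write x = 9 + 13·t and substitute into x ≡ 3 (mod 9): 13·t ≡ 3 − 9 = -6 (mod 9).
    Reduce coefficients mod 9: 4·t ≡ 3 (mod 9).
    The inverse of 4 mod 9 is 7 (since 4·7 = 28 = 3·9 + 1), so t ≡ 7·3 = 21 ≡ 3 (mod 9).
    Then x = 9 + 13·3 = 48, valid modulo lcm(13, 9) = 117: x ≡ 48 (mod 117).
  Combine with x ≡ 10 (mod 19); new modulus lcm = 2223.
    Write x = 48 + 117·t and substitute into x ≡ 10 (mod 19): 117·t ≡ 10 − 48 = -38 (mod 19).
    Reduce coefficients mod 19: 3·t ≡ 0 (mod 19).
    The inverse of 3 mod 19 is 13 (since 3·13 = 39 = 2·19 + 1), so t ≡ 13·0 = 0 ≡ 0 (mod 19).
    Then x = 48 + 117·0 = 48, valid modulo lcm(117, 19) = 2223: x ≡ 48 (mod 2223).
  Combine with x ≡ 0 (mod 7); new modulus lcm = 15561.
    Write x = 48 + 2223·t and substitute into x ≡ 0 (mod 7): 2223·t ≡ 0 − 48 = -48 (mod 7).
    Reduce coefficients mod 7: 4·t ≡ 1 (mod 7).
    The inverse of 4 mod 7 is 2 (since 4·2 = 8 = 1·7 + 1), so t ≡ 2·1 = 2 ≡ 2 (mod 7).
    Then x = 48 + 2223·2 = 4494, valid modulo lcm(2223, 7) = 15561: x ≡ 4494 (mod 15561).
  Combine with x ≡ 0 (mod 5); new modulus lcm = 77805.
    Write x = 4494 + 15561·t and substitute into x ≡ 0 (mod 5): 15561·t ≡ 0 − 4494 = -4494 (mod 5).
    Reduce coefficients mod 5: 1·t ≡ 1 (mod 5).
    So t ≡ 1 (mod 5).
    Then x = 4494 + 15561·1 = 20055, valid modulo lcm(15561, 5) = 77805: x ≡ 20055 (mod 77805).
Verify against each original: 20055 mod 13 = 9, 20055 mod 9 = 3, 20055 mod 19 = 10, 20055 mod 7 = 0, 20055 mod 5 = 0.

x ≡ 20055 (mod 77805).


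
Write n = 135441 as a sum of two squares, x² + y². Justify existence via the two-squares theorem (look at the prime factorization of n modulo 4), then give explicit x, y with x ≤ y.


Step 1: Factor n = 135441 = 3^2 · 101 · 149.
Step 2: Check the mod-4 condition on each prime factor: 3 ≡ 3 (mod 4), exponent 2 (must be even); 101 ≡ 1 (mod 4), exponent 1; 149 ≡ 1 (mod 4), exponent 1.
All primes ≡ 3 (mod 4) appear to even exponent (or don't appear), so by the two-squares theorem n IS expressible as a sum of two squares.
Step 3: Build a representation. Group n = k² · m with k = 3 and m = 101 · 149 = 15049 (a product of primes ≡ 1 (mod 4)); a representation of m scales to one of n via (k·x)² + (k·y)² = k²(x² + y²). Each prime p ≡ 1 (mod 4) is itself a sum of two squares; find a² by testing p − a² for a perfect square:
  101: 101 − 1² = 100 = 10² ⇒ 101 = 1² + 10².
  149: 149 − 1² = 148, 149 − 2² = 145, 149 − 3² = 140, 149 − 4² = 133, 149 − 5² = 124, 149 − 6² = 113, 149 − 7² = 100 = 10² ⇒ 149 = 7² + 10².
  Combine using the Brahmagupta–Fibonacci identity (a² + b²)(c² + d²) = (ac − bd)² + (ad + bc)² = (ac + bd)² + (ad − bc)²:
  101 · 149 = 15049: from (1² + 10²)(7² + 10²), take (1·7 − 10·10, 1·10 + 10·7) = (7 − 100, 10 + 70) = (-93, 80); dropping signs (only squares matter) gives (93, 80); check 93² + 80² = 8649 + 6400 = 15049 ✓.
  Scale by k = 3: (3·93, 3·80) = (279, 240).
Step 4: Order so x ≤ y and verify: 240² + 279² = 57600 + 77841 = 135441 = n. ✓

n = 135441 = 240² + 279² (one valid representation with x ≤ y).


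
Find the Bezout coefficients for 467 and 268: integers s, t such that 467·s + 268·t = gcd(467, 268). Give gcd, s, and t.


Euclidean algorithm on (467, 268) — divide until remainder is 0:
  467 = 1 · 268 + 199
  268 = 1 · 199 + 69
  199 = 2 · 69 + 61
  69 = 1 · 61 + 8
  61 = 7 · 8 + 5
  8 = 1 · 5 + 3
  5 = 1 · 3 + 2
  3 = 1 · 2 + 1
  2 = 2 · 1 + 0
gcd(467, 268) = 1.
Track Bezout coefficients alongside the remainders: start with r₀ = 467 = a·1 + b·0 (s = 1, t = 0) and r₁ = 268 = a·0 + b·1 (s = 0, t = 1); each new remainder r_{k+1} = r_{k-1} − q_k·r_k inherits s_{k+1} = s_{k-1} − q_k·s_k, t_{k+1} = t_{k-1} − q_k·t_k, so r_k = a·s_k + b·t_k at every step:
  q = 1: r = 199, s = 1 − 1·0 = 1, t = 0 − 1·1 = -1  (check: 467·1 + 268·(-1) = 199)
  q = 1: r = 69, s = 0 − 1·1 = -1, t = 1 − 1·(-1) = 2  (check: 467·(-1) + 268·2 = 69)
  q = 2: r = 61, s = 1 − 2·(-1) = 3, t = -1 − 2·2 = -5  (check: 467·3 + 268·(-5) = 61)
  q = 1: r = 8, s = -1 − 1·3 = -4, t = 2 − 1·(-5) = 7  (check: 467·(-4) + 268·7 = 8)
  q = 7: r = 5, s = 3 − 7·(-4) = 31, t = -5 − 7·7 = -54  (check: 467·31 + 268·(-54) = 5)
  q = 1: r = 3, s = -4 − 1·31 = -35, t = 7 − 1·(-54) = 61  (check: 467·(-35) + 268·61 = 3)
  q = 1: r = 2, s = 31 − 1·(-35) = 66, t = -54 − 1·61 = -115  (check: 467·66 + 268·(-115) = 2)
  q = 1: r = 1, s = -35 − 1·66 = -101, t = 61 − 1·(-115) = 176  (check: 467·(-101) + 268·176 = 1)
The row with r = 1 (the gcd) gives the Bezout coefficients s = -101, t = 176.
Result: 467 · (-101) + 268 · (176) = 1.

gcd(467, 268) = 1; s = -101, t = 176 (check: 467·(-101) + 268·176 = 1).


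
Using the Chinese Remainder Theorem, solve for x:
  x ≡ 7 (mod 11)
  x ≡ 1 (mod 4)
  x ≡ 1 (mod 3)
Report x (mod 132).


Moduli 11, 4, 3 are pairwise coprime; by CRT there is a unique solution modulo M = 11 · 4 · 3 = 132.
Solve pairwise, accumulating the modulus:
  Start with x ≡ 7 (mod 11).
  Combine with x ≡ 1 (mod 4): since gcd(11, 4) = 1, we get a unique residue mod 44.
    Write x = 7 + 11·t and substitute into x ≡ 1 (mod 4): 11·t ≡ 1 − 7 = -6 (mod 4).
    Reduce coefficients mod 4: 3·t ≡ 2 (mod 4).
    The inverse of 3 mod 4 is 3 (since 3·3 = 9 = 2·4 + 1), so t ≡ 3·2 = 6 ≡ 2 (mod 4).
    Then x = 7 + 11·2 = 29, valid modulo lcm(11, 4) = 44: x ≡ 29 (mod 44).
  Combine with x ≡ 1 (mod 3): since gcd(44, 3) = 1, we get a unique residue mod 132.
    Write x = 29 + 44·t and substitute into x ≡ 1 (mod 3): 44·t ≡ 1 − 29 = -28 (mod 3).
    Reduce coefficients mod 3: 2·t ≡ 2 (mod 3).
    The inverse of 2 mod 3 is 2 (since 2·2 = 4 = 1·3 + 1), so t ≡ 2·2 = 4 ≡ 1 (mod 3).
    Then x = 29 + 44·1 = 73, valid modulo lcm(44, 3) = 132: x ≡ 73 (mod 132).
Verify: 73 mod 11 = 7 ✓, 73 mod 4 = 1 ✓, 73 mod 3 = 1 ✓.

x ≡ 73 (mod 132).


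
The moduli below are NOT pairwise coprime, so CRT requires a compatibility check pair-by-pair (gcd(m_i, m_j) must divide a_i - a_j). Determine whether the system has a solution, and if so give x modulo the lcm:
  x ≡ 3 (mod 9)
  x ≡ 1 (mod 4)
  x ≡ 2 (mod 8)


Moduli 9, 4, 8 are not pairwise coprime, so CRT works modulo lcm(m_i) when all pairwise compatibility conditions hold.
Pairwise compatibility: gcd(m_i, m_j) must divide a_i - a_j for every pair.
Merge one congruence at a time:
  Start: x ≡ 3 (mod 9).
  Combine with x ≡ 1 (mod 4): gcd(9, 4) = 1; 1 - 3 = -2, which IS divisible by 1, so compatible.
    Write x = 3 + 9·t and substitute into x ≡ 1 (mod 4): 9·t ≡ 1 − 3 = -2 (mod 4).
    Reduce coefficients mod 4: 1·t ≡ 2 (mod 4).
    So t ≡ 2 (mod 4).
    Then x = 3 + 9·2 = 21, valid modulo lcm(9, 4) = 36: x ≡ 21 (mod 36).
  Combine with x ≡ 2 (mod 8): gcd(36, 8) = 4, and 2 - 21 = -19 is NOT divisible by 4.
    ⇒ system is inconsistent (no integer solution).

No solution (the system is inconsistent).


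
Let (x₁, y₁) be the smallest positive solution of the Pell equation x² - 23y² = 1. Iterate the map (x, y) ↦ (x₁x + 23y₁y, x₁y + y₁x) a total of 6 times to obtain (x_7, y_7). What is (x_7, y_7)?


Step 1: Find the fundamental solution (x₁, y₁) of x² - 23y² = 1.
  Expand √23 as a continued fraction. a₀ = ⌊√23⌋ = 4; iterate m_{k+1} = d_k·a_k − m_k, d_{k+1} = (23 − m_{k+1}²)/d_k, a_{k+1} = ⌊(a₀ + m_{k+1})/d_{k+1}⌋ (starting m₀ = 0, d₀ = 1), with convergents p_k = a_k·p_{k-1} + p_{k-2}, q_k = a_k·q_{k-1} + q_{k-2} (p₋₁ = 1, q₋₁ = 0):
  k = 0: a₀ = 4; p₀/q₀ = 4/1; p₀² − 23·q₀² = 16 − 23 = -7.
  k = 1: m = 4, d = 7, a = ⌊(4 + 4)/7⌋ = 1; p/q = (1·4 + 1)/(1·1 + 0) = 5/1; p² − 23·q² = 25 − 23 = 2.
  k = 2: m = 3, d = 2, a = ⌊(4 + 3)/2⌋ = 3; p/q = (3·5 + 4)/(3·1 + 1) = 19/4; p² − 23·q² = 361 − 368 = -7.
  k = 3: m = 3, d = 7, a = ⌊(4 + 3)/7⌋ = 1; p/q = (1·19 + 5)/(1·4 + 1) = 24/5; p² − 23·q² = 576 − 575 = 1.
  The first convergent with p² − 23·q² = 1 gives the fundamental solution (x₁, y₁) = (24, 5).
Step 2: Apply the recurrence (x_{n+1}, y_{n+1}) = (x₁x_n + 23y₁y_n, x₁y_n + y₁x_n) repeatedly.
  From (x_1, y_1) = (24, 5): x_2 = 24·24 + 23·5·5 = 1151; y_2 = 24·5 + 5·24 = 240.
  From (x_2, y_2) = (1151, 240): x_3 = 24·1151 + 23·5·240 = 55224; y_3 = 24·240 + 5·1151 = 11515.
  From (x_3, y_3) = (55224, 11515): x_4 = 24·55224 + 23·5·11515 = 2649601; y_4 = 24·11515 + 5·55224 = 552480.
  From (x_4, y_4) = (2649601, 552480): x_5 = 24·2649601 + 23·5·552480 = 127125624; y_5 = 24·552480 + 5·2649601 = 26507525.
  From (x_5, y_5) = (127125624, 26507525): x_6 = 24·127125624 + 23·5·26507525 = 6099380351; y_6 = 24·26507525 + 5·127125624 = 1271808720.
  From (x_6, y_6) = (6099380351, 1271808720): x_7 = 24·6099380351 + 23·5·1271808720 = 292643131224; y_7 = 24·1271808720 + 5·6099380351 = 61020311035.
Step 3: Verify x_7² - 23·y_7² = 85640002252587283738176 - 85640002252587283738175 = 1 (should be 1). ✓

(x_1, y_1) = (24, 5); (x_7, y_7) = (292643131224, 61020311035).


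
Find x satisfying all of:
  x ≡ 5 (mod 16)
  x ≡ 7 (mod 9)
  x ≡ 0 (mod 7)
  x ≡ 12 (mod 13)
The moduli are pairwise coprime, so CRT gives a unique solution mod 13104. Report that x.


Product of moduli M = 16 · 9 · 7 · 13 = 13104.
Merge one congruence at a time:
  Start: x ≡ 5 (mod 16).
  Combine with x ≡ 7 (mod 9); new modulus lcm = 144.
    Write x = 5 + 16·t and substitute into x ≡ 7 (mod 9): 16·t ≡ 7 − 5 = 2 (mod 9).
    Reduce coefficients mod 9: 7·t ≡ 2 (mod 9).
    The inverse of 7 mod 9 is 4 (since 7·4 = 28 = 3·9 + 1), so t ≡ 4·2 = 8 ≡ 8 (mod 9).
    Then x = 5 + 16·8 = 133, valid modulo lcm(16, 9) = 144: x ≡ 133 (mod 144).
  Combine with x ≡ 0 (mod 7); new modulus lcm = 1008.
    Write x = 133 + 144·t and substitute into x ≡ 0 (mod 7): 144·t ≡ 0 − 133 = -133 (mod 7).
    Reduce coefficients mod 7: 4·t ≡ 0 (mod 7).
    The inverse of 4 mod 7 is 2 (since 4·2 = 8 = 1·7 + 1), so t ≡ 2·0 = 0 ≡ 0 (mod 7).
    Then x = 133 + 144·0 = 133, valid modulo lcm(144, 7) = 1008: x ≡ 133 (mod 1008).
  Combine with x ≡ 12 (mod 13); new modulus lcm = 13104.
    Write x = 133 + 1008·t and substitute into x ≡ 12 (mod 13): 1008·t ≡ 12 − 133 = -121 (mod 13).
    Reduce coefficients mod 13: 7·t ≡ 9 (mod 13).
    The inverse of 7 mod 13 is 2 (since 7·2 = 14 = 1·13 + 1), so t ≡ 2·9 = 18 ≡ 5 (mod 13).
    Then x = 133 + 1008·5 = 5173, valid modulo lcm(1008, 13) = 13104: x ≡ 5173 (mod 13104).
Verify against each original: 5173 mod 16 = 5, 5173 mod 9 = 7, 5173 mod 7 = 0, 5173 mod 13 = 12.

x ≡ 5173 (mod 13104).


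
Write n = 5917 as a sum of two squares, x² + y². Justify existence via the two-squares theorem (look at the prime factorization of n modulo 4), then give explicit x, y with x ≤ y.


Step 1: Factor n = 5917 = 61 · 97.
Step 2: Check the mod-4 condition on each prime factor: 61 ≡ 1 (mod 4), exponent 1; 97 ≡ 1 (mod 4), exponent 1.
All primes ≡ 3 (mod 4) appear to even exponent (or don't appear), so by the two-squares theorem n IS expressible as a sum of two squares.
Step 3: Build a representation. Here n = 61 · 97 is a product of primes ≡ 1 (mod 4). Each prime p ≡ 1 (mod 4) is itself a sum of two squares; find a² by testing p − a² for a perfect square:
  61: 61 − 1² = 60, 61 − 2² = 57, 61 − 3² = 52, 61 − 4² = 45, 61 − 5² = 36 = 6² ⇒ 61 = 5² + 6².
  97: 97 − 1² = 96, 97 − 2² = 93, 97 − 3² = 88, 97 − 4² = 81 = 9² ⇒ 97 = 4² + 9².
  Combine using the Brahmagupta–Fibonacci identity (a² + b²)(c² + d²) = (ac − bd)² + (ad + bc)² = (ac + bd)² + (ad − bc)²:
  61 · 97 = 5917: from (5² + 6²)(4² + 9²), take (5·4 − 6·9, 5·9 + 6·4) = (20 − 54, 45 + 24) = (-34, 69); dropping signs (only squares matter) gives (34, 69); check 34² + 69² = 1156 + 4761 = 5917 ✓.
Step 4: Order so x ≤ y and verify: 34² + 69² = 1156 + 4761 = 5917 = n. ✓

n = 5917 = 34² + 69² (one valid representation with x ≤ y).


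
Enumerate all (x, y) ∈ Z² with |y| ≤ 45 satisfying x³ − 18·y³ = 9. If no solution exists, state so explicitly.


The equation is x³ - 18y³ = 9. For fixed y, x³ = 18·y³ + 9, so a solution requires the RHS to be a perfect cube.
Strategy: iterate y from -45 to 45, compute RHS = 18·y³ + 9, and check whether it is a (positive or negative) perfect cube.
Check small values of y:
  y = 0: RHS = 9 is not a perfect cube.
  y = 1: RHS = 27 = (3)³ ⇒ x = 3 works.
  y = -1: RHS = -9 is not a perfect cube.
  y = 2: RHS = 153 is not a perfect cube.
  y = -2: RHS = -135 is not a perfect cube.
  y = 3: RHS = 495 is not a perfect cube.
  y = -3: RHS = -477 is not a perfect cube.
Continuing the search up to |y| = 45 finds no further solutions beyond those listed.
Collected solutions: (3, 1).

Solutions (with |y| ≤ 45): (3, 1).
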